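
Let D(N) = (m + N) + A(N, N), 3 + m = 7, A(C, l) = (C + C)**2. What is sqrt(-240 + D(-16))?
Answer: 2*sqrt(193) ≈ 27.785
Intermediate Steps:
A(C, l) = 4*C**2 (A(C, l) = (2*C)**2 = 4*C**2)
m = 4 (m = -3 + 7 = 4)
D(N) = 4 + N + 4*N**2 (D(N) = (4 + N) + 4*N**2 = 4 + N + 4*N**2)
sqrt(-240 + D(-16)) = sqrt(-240 + (4 - 16 + 4*(-16)**2)) = sqrt(-240 + (4 - 16 + 4*256)) = sqrt(-240 + (4 - 16 + 1024)) = sqrt(-240 + 1012) = sqrt(772) = 2*sqrt(193)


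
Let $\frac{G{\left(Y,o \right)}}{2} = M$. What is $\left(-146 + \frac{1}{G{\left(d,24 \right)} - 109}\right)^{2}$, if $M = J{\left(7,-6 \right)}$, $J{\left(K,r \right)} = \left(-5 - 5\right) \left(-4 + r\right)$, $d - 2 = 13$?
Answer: $\frac{176491225}{8281} \approx 21313.0$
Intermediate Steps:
$d = 15$ ($d = 2 + 13 = 15$)
$J{\left(K,r \right)} = 40 - 10 r$ ($J{\left(K,r \right)} = - 10 \left(-4 + r\right) = 40 - 10 r$)
$M = 100$ ($M = 40 - -60 = 40 + 60 = 100$)
$G{\left(Y,o \right)} = 200$ ($G{\left(Y,o \right)} = 2 \cdot 100 = 200$)
$\left(-146 + \frac{1}{G{\left(d,24 \right)} - 109}\right)^{2} = \left(-146 + \frac{1}{200 - 109}\right)^{2} = \left(-146 + \frac{1}{91}\right)^{2} = \left(- \frac{13285}{91}\right)^{2} = \frac{176491225}{8281}$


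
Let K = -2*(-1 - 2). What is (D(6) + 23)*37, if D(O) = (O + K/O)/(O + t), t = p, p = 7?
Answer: 11322/13 ≈ 870.92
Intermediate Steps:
K = 6 (K = -2*(-3) = 6)
t = 7
D(O) = (O + 6/O)/(7 + O) (D(O) = (O + 6/O)/(O + 7) = (O + 6/O)/(7 + O))
(D(6) + 23)*37 = ((6 + 6²)/(6*(7 + 6)) + 23)*37 = ((⅙)*(6 + 36)/13 + 23)*37 = ((⅙)*(1/13)*42 + 23)*37 = (7/13 + 23)*37 = (306/13)*37 = 11322/13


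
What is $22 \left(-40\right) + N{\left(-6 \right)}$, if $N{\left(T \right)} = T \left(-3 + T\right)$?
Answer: $-826$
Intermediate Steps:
$22 \left(-40\right) + N{\left(-6 \right)} = 22 \left(-40\right) - 6 \left(-3 - 6\right) = -880 - -54 = -880 + 54 = -826$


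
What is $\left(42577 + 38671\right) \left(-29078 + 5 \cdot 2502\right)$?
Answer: $-1346116864$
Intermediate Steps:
$\left(42577 + 38671\right) \left(-29078 + 5 \cdot 2502\right) = 81248 \left(-29078 + 12510\right) = 81248 \left(-16568\right) = -1346116864$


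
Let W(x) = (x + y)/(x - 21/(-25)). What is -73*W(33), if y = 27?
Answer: -18250/141 ≈ -129.43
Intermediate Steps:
W(x) = (27 + x)/(21/25 + x) (W(x) = (x + 27)/(x - 21/(-25)) = (27 + x)/(x - 21*(-1/25)) = (27 + x)/(x + 21/25) = (27 + x)/(21/25 + x))
-73*W(33) = -1825*(27 + 33)/(21 + 25*33) = -1825*60/(21 + 825) = -1825*60/846 = -73*250/141 = -18250/141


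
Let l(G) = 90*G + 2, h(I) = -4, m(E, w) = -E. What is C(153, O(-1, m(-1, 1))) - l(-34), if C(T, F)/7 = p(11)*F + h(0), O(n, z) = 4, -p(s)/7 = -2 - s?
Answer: 5578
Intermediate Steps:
p(s) = 14 + 7*s (p(s) = -7*(-2 - s) = 14 + 7*s)
l(G) = 2 + 90*G
C(T, F) = -28 + 637*F (C(T, F) = 7*((14 + 7*11)*F - 4) = 7*((14 + 77)*F - 4) = 7*(91*F - 4) = 7*(-4 + 91*F) = -28 + 637*F)
C(153, O(-1, m(-1, 1))) - l(-34) = (-28 + 637*4) - (2 + 90*(-34)) = (-28 + 2548) - (2 - 3060) = 2520 - 1*(-3058) = 2520 + 3058 = 5578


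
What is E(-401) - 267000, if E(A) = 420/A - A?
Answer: -106906619/401 ≈ -2.6660e+5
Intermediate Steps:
E(A) = -A + 420/A
E(-401) - 267000 = (-1*(-401) + 420/(-401)) - 267000 = (401 + 420*(-1/401)) - 267000 = (401 - 420/401) - 267000 = 160381/401 - 267000 = -106906619/401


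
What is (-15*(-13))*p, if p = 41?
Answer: 7995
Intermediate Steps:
(-15*(-13))*p = -15*(-13)*41 = 195*41 = 7995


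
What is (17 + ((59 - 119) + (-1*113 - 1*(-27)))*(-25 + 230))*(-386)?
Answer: 11546418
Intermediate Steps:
(17 + ((59 - 119) + (-1*113 - 1*(-27)))*(-25 + 230))*(-386) = (17 + (-60 + (-113 + 27))*205)*(-386) = (17 + (-60 - 86)*205)*(-386) = (17 - 146*205)*(-386) = (17 - 29930)*(-386) = -29913*(-386) = 11546418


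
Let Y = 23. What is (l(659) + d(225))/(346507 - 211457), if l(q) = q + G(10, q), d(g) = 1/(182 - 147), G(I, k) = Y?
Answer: 327/64750 ≈ 0.0050502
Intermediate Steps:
G(I, k) = 23
d(g) = 1/35
l(q) = 23 + q (l(q) = q + 23 = 23 + q)
(l(659) + d(225))/(346507 - 211457) = ((23 + 659) + 1/35)/(346507 - 211457) = (682 + 1/35)/135050 = (23871/35)*(1/135050) = 327/64750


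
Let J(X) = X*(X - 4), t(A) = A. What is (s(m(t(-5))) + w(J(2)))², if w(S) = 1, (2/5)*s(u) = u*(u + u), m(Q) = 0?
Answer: 1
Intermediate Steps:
J(X) = X*(-4 + X)
s(u) = 5*u² (s(u) = 5*(u*(u + u))/2 = 5*(u*(2*u))/2 = 5*(2*u²)/2 = 5*u²)
(s(m(t(-5))) + w(J(2)))² = (5*0² + 1)² = (5*0 + 1)² = (0 + 1)² = 1² = 1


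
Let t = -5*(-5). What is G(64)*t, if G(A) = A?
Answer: 1600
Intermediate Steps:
t = 25
G(64)*t = 64*25 = 1600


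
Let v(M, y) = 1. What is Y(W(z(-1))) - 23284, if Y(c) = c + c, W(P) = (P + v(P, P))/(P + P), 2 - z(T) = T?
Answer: -69848/3 ≈ -23283.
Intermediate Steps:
z(T) = 2 - T
W(P) = (1 + P)/(2*P) (W(P) = (P + 1)/(P + P) = (1 + P)/((2*P)) = (1 + P)*(1/(2*P)) = (1 + P)/(2*P))
Y(c) = 2*c
Y(W(z(-1))) - 23284 = 2*((1 + (2 - 1*(-1)))/(2*(2 - 1*(-1)))) - 23284 = 2*((1 + (2 + 1))/(2*(2 + 1))) - 23284 = 2*((½)*(1 + 3)/3) - 23284 = 2*((½)*(⅓)*4) - 23284 = 2*(⅔) - 23284 = 4/3 - 23284 = -69848/3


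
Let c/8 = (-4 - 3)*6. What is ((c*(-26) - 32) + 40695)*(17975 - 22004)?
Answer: -199028571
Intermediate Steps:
c = -336 (c = 8*((-4 - 3)*6) = 8*(-7*6) = 8*(-42) = -336)
((c*(-26) - 32) + 40695)*(17975 - 22004) = ((-336*(-26) - 32) + 40695)*(17975 - 22004) = ((8736 - 32) + 40695)*(-4029) = (8704 + 40695)*(-4029) = 49399*(-4029) = -199028571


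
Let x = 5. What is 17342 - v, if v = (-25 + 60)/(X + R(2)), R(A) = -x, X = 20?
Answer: 52019/3 ≈ 17340.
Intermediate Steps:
R(A) = -5 (R(A) = -1*5 = -5)
v = 7/3 (v = (-25 + 60)/(20 - 5) = 35/15 = (1/15)*35 = 7/3 ≈ 2.3333)
17342 - v = 17342 - 1*7/3 = 17342 - 7/3 = 52019/3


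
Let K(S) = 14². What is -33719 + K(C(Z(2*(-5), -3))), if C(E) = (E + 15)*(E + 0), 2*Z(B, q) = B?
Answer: -33523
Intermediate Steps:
Z(B, q) = B/2
C(E) = E*(15 + E) (C(E) = (15 + E)*E = E*(15 + E))
K(S) = 196
-33719 + K(C(Z(2*(-5), -3))) = -33719 + 196 = -33523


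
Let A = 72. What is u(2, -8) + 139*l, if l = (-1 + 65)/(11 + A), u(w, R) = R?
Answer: 8232/83 ≈ 99.181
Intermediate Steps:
l = 64/83 (l = (-1 + 65)/(11 + 72) = 64/83 ≈ 0.77108)
u(2, -8) + 139*l = -8 + 139*(64/83) = -8 + 8896/83 = 8232/83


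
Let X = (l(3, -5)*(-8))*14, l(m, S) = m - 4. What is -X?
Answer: -112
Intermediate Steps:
l(m, S) = -4 + m
X = 112 (X = ((-4 + 3)*(-8))*14 = -1*(-8)*14 = 8*14 = 112)
-X = -1*112 = -112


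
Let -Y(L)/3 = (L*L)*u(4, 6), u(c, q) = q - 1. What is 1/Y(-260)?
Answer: -1/1014000 ≈ -9.8619e-7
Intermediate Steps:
u(c, q) = -1 + q
Y(L) = -15*L**2 (Y(L) = -3*L*L*(-1 + 6) = -3*L**2*5 = -15*L**2)
1/Y(-260) = 1/(-15*(-260)**2) = 1/(-15*67600) = 1/(-1014000) = -1/1014000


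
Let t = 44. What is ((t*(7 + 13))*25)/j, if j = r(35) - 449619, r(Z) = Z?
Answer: -1375/28099 ≈ -0.048934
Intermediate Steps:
j = -449584 (j = 35 - 449619 = -449584)
((t*(7 + 13))*25)/j = ((44*(7 + 13))*25)/(-449584) = ((44*20)*25)*(-1/449584) = (880*25)*(-1/449584) = 22000*(-1/449584) = -1375/28099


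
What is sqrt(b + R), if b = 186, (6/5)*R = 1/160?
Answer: sqrt(107139)/24 ≈ 13.638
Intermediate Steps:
R = 1/192 (R = (5/6)/160 = (5/6)*(1/160) = 1/192 ≈ 0.0052083)
sqrt(b + R) = sqrt(186 + 1/192) = sqrt(35713/192) = sqrt(107139)/24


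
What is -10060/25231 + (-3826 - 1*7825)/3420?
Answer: -328371581/86290020 ≈ -3.8054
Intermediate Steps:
-10060/25231 + (-3826 - 1*7825)/3420 = -10060*1/25231 + (-3826 - 7825)*(1/3420) = -10060/25231 - 11651*1/3420 = -10060/25231 - 11651/3420 = -328371581/86290020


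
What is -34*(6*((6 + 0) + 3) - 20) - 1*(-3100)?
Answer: 1944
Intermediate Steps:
-34*(6*((6 + 0) + 3) - 20) - 1*(-3100) = -34*(6*(6 + 3) - 20) + 3100 = -34*(6*9 - 20) + 3100 = -34*(54 - 20) + 3100 = -34*34 + 3100 = -1156 + 3100 = 1944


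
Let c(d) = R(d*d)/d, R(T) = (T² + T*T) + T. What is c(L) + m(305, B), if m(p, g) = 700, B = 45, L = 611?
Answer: 456199573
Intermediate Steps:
R(T) = T + 2*T² (R(T) = (T² + T²) + T = 2*T² + T = T + 2*T²)
c(d) = d*(1 + 2*d²) (c(d) = ((d*d)*(1 + 2*(d*d)))/d = (d²*(1 + 2*d²))/d = d*(1 + 2*d²))
c(L) + m(305, B) = (611 + 2*611³) + 700 = (611 + 2*228099131) + 700 = (611 + 456198262) + 700 = 456198873 + 700 = 456199573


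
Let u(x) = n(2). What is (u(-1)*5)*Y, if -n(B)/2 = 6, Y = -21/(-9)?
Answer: -140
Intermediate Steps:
Y = 7/3 (Y = -21*(-⅑) = 7/3 ≈ 2.3333)
n(B) = -12 (n(B) = -2*6 = -12)
u(x) = -12
(u(-1)*5)*Y = -12*5*(7/3) = -60*7/3 = -140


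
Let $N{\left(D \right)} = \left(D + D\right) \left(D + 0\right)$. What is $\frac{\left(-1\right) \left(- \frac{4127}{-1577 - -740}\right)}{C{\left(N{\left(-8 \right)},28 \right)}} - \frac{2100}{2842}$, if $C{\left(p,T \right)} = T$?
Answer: $- \frac{621883}{679644} \approx -0.91501$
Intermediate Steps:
$N{\left(D \right)} = 2 D^{2}$ ($N{\left(D \right)} = 2 D D = 2 D^{2}$)
$\frac{\left(-1\right) \left(- \frac{4127}{-1577 - -740}\right)}{C{\left(N{\left(-8 \right)},28 \right)}} - \frac{2100}{2842} = \frac{\left(-1\right) \left(- \frac{4127}{-1577 - -740}\right)}{28} - \frac{2100}{2842} = - \frac{-4127}{-1577 + 740} \cdot \frac{1}{28} - \frac{150}{203} = - \frac{-4127}{-837} \cdot \frac{1}{28} - \frac{150}{203} = - \frac{\left(-4127\right) \left(-1\right)}{837} \cdot \frac{1}{28} - \frac{150}{203} = \left(-1\right) \frac{4127}{837} \cdot \frac{1}{28} - \frac{150}{203} = \left(- \frac{4127}{837}\right) \frac{1}{28} - \frac{150}{203} = - \frac{4127}{23436} - \frac{150}{203} = - \frac{621883}{679644}$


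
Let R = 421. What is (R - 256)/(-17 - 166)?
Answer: -55/61 ≈ -0.90164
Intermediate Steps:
(R - 256)/(-17 - 166) = (421 - 256)/(-17 - 166) = 165/(-183) = 165*(-1/183) = -55/61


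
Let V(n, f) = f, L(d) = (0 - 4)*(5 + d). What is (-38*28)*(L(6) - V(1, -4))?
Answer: 42560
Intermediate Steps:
L(d) = -20 - 4*d (L(d) = -4*(5 + d) = -20 - 4*d)
(-38*28)*(L(6) - V(1, -4)) = (-38*28)*((-20 - 4*6) - 1*(-4)) = -1064*((-20 - 24) + 4) = -1064*(-44 + 4) = -1064*(-40) = 42560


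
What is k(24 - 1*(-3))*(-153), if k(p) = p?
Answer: -4131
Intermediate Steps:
k(24 - 1*(-3))*(-153) = (24 - 1*(-3))*(-153) = (24 + 3)*(-153) = 27*(-153) = -4131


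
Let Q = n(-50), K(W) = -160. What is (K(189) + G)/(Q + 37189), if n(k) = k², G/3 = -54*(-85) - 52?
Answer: 13454/39689 ≈ 0.33899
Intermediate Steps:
G = 13614 (G = 3*(-54*(-85) - 52) = 3*(4590 - 52) = 3*4538 = 13614)
Q = 2500 (Q = (-50)² = 2500)
(K(189) + G)/(Q + 37189) = (-160 + 13614)/(2500 + 37189) = 13454/39689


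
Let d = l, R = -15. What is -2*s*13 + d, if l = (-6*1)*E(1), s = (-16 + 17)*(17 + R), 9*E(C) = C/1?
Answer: -158/3 ≈ -52.667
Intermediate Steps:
E(C) = C/9 (E(C) = (C/1)/9 = (C*1)/9 = C/9)
s = 2 (s = (-16 + 17)*(17 - 15) = 1*2 = 2)
l = -⅔ (l = (-6*1)*((⅑)*1) = -6*⅑ = -⅔ ≈ -0.66667)
d = -⅔ ≈ -0.66667
-2*s*13 + d = -2*2*13 - ⅔ = -4*13 - ⅔ = -52 - ⅔ = -158/3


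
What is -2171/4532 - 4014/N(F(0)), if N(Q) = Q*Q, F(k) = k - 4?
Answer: -2278273/9064 ≈ -251.35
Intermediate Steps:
F(k) = -4 + k
N(Q) = Q**2
-2171/4532 - 4014/N(F(0)) = -2171/4532 - 4014/(-4 + 0)**2 = -2171*1/4532 - 4014/((-4)**2) = -2171/4532 - 4014/16 = -2171/4532 - 4014*1/16 = -2171/4532 - 2007/8 = -2278273/9064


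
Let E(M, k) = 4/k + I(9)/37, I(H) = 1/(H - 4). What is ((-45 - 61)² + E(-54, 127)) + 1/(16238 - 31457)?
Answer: 4017674241958/357570405 ≈ 11236.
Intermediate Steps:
I(H) = 1/(-4 + H)
E(M, k) = 1/185 + 4/k (E(M, k) = 4/k + 1/((-4 + 9)*37) = 4/k + (1/37)/5 = 4/k + (⅕)*(1/37) = 4/k + 1/185 = 1/185 + 4/k)
((-45 - 61)² + E(-54, 127)) + 1/(16238 - 31457) = ((-45 - 61)² + (1/185)*(740 + 127)/127) + 1/(16238 - 31457) = ((-106)² + (1/185)*(1/127)*867) + 1/(-15219) = (11236 + 867/23495) - 1/15219 = 263990687/23495 - 1/15219 = 4017674241958/357570405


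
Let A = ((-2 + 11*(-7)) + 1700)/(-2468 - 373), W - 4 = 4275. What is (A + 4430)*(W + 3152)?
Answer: 31170590293/947 ≈ 3.2915e+7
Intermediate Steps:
W = 4279 (W = 4 + 4275 = 4279)
A = -1621/2841 (A = ((-2 - 77) + 1700)/(-2841) = (-79 + 1700)*(-1/2841) = 1621*(-1/2841) = -1621/2841 ≈ -0.57057)
(A + 4430)*(W + 3152) = (-1621/2841 + 4430)*(4279 + 3152) = (12584009/2841)*7431 = 31170590293/947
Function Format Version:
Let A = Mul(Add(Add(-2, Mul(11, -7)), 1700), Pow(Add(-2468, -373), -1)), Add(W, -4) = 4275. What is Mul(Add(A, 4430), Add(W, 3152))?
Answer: Rational(31170590293, 947) ≈ 3.2915e+7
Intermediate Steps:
W = 4279 (W = Add(4, 4275) = 4279)
A = Rational(-1621, 2841) (A = Mul(Add(Add(-2, -77), 1700), Pow(-2841, -1)) = Mul(Add(-79, 1700), Rational(-1, 2841)) = Mul(1621, Rational(-1, 2841)) = Rational(-1621, 2841) ≈ -0.57057)
Mul(Add(A, 4430), Add(W, 3152)) = Mul(Add(Rational(-1621, 2841), 4430), Add(4279, 3152)) = Mul(Rational(12584009, 2841), 7431) = Rational(31170590293, 947)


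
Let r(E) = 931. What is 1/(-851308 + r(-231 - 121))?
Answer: -1/850377 ≈ -1.1759e-6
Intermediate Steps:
1/(-851308 + r(-231 - 121)) = 1/(-851308 + 931) = 1/(-850377) = -1/850377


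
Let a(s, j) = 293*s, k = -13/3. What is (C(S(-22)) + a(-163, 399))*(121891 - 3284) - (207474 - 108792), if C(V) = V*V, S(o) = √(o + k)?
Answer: -17003321138/3 ≈ -5.6678e+9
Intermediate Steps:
k = -13/3 (k = -13*⅓ = -13/3 ≈ -4.3333)
S(o) = √(-13/3 + o) (S(o) = √(o - 13/3) = √(-13/3 + o))
C(V) = V²
(C(S(-22)) + a(-163, 399))*(121891 - 3284) - (207474 - 108792) = ((√(-39 + 9*(-22))/3)² + 293*(-163))*(121891 - 3284) - (207474 - 108792) = ((√(-39 - 198)/3)² - 47759)*118607 - 1*98682 = ((√(-237)/3)² - 47759)*118607 - 98682 = (((I*√237)/3)² - 47759)*118607 - 98682 = ((I*√237/3)² - 47759)*118607 - 98682 = (-79/3 - 47759)*118607 - 98682 = -143356/3*118607 - 98682 = -17003025092/3 - 98682 = -17003321138/3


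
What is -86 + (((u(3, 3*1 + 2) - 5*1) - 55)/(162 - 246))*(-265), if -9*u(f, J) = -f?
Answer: -69107/252 ≈ -274.23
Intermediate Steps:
u(f, J) = f/9 (u(f, J) = -(-1)*f/9 = f/9)
-86 + (((u(3, 3*1 + 2) - 5*1) - 55)/(162 - 246))*(-265) = -86 + ((((⅑)*3 - 5*1) - 55)/(162 - 246))*(-265) = -86 + (((⅓ - 5) - 55)/(-84))*(-265) = -86 + ((-14/3 - 55)*(-1/84))*(-265) = -86 - 179/3*(-1/84)*(-265) = -86 + (179/252)*(-265) = -86 - 47435/252 = -69107/252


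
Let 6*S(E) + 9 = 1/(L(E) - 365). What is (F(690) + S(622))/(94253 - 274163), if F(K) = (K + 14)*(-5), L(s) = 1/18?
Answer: 46265473/2363657580 ≈ 0.019574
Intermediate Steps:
L(s) = 1/18 (L(s) = 1*(1/18) = 1/18)
F(K) = -70 - 5*K (F(K) = (14 + K)*(-5) = -70 - 5*K)
S(E) = -19713/13138 (S(E) = -3/2 + 1/(6*(1/18 - 365)) = -3/2 + 1/(6*(-6569/18)) = -3/2 + (⅙)*(-18/6569) = -3/2 - 3/6569 = -19713/13138)
(F(690) + S(622))/(94253 - 274163) = ((-70 - 5*690) - 19713/13138)/(94253 - 274163) = ((-70 - 3450) - 19713/13138)/(-179910) = (-3520 - 19713/13138)*(-1/179910) = -46265473/13138*(-1/179910) = 46265473/2363657580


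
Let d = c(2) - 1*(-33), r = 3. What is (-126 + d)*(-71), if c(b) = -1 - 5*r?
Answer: 7739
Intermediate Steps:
c(b) = -16 (c(b) = -1 - 5*3 = -1 - 15 = -16)
d = 17 (d = -16 - 1*(-33) = -16 + 33 = 17)
(-126 + d)*(-71) = (-126 + 17)*(-71) = -109*(-71) = 7739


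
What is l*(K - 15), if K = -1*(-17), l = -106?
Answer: -212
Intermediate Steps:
K = 17
l*(K - 15) = -106*(17 - 15) = -106*2 = -212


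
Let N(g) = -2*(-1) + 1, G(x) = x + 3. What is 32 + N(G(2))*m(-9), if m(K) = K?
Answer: 5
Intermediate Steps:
G(x) = 3 + x
N(g) = 3 (N(g) = 2 + 1 = 3)
32 + N(G(2))*m(-9) = 32 + 3*(-9) = 32 - 27 = 5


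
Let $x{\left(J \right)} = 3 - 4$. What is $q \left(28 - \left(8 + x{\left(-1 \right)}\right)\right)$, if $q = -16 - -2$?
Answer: $-294$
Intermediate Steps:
$x{\left(J \right)} = -1$ ($x{\left(J \right)} = 3 - 4 = -1$)
$q = -14$ ($q = -16 + 2 = -14$)
$q \left(28 - \left(8 + x{\left(-1 \right)}\right)\right) = - 14 \left(28 - 7\right) = \left(-14\right) 21 = -294$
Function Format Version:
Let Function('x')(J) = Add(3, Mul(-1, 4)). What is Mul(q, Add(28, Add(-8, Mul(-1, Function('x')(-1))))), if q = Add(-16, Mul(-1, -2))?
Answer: -294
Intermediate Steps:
Function('x')(J) = -1 (Function('x')(J) = Add(3, -4) = -1)
q = -14 (q = Add(-16, 2) = -14)
Mul(q, Add(28, Add(-8, Mul(-1, Function('x')(-1))))) = Mul(-14, Add(28, Add(-8, Mul(-1, -1)))) = Mul(-14, Add(28, Add(-8, 1))) = Mul(-14, Add(28, -7)) = Mul(-14, 21) = -294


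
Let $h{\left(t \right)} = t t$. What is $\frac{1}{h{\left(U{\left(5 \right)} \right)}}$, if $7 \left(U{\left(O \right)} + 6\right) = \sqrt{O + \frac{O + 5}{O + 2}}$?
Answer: $\frac{2401}{9 \left(98 - \sqrt{35}\right)^{2}} \approx 0.031462$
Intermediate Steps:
$U{\left(O \right)} = -6 + \frac{\sqrt{O + \frac{5 + O}{2 + O}}}{7}$ ($U{\left(O \right)} = -6 + \frac{\sqrt{O + \frac{O + 5}{O + 2}}}{7} = -6 + \frac{\sqrt{O + \frac{5 + O}{2 + O}}}{7}$)
$h{\left(t \right)} = t^{2}$
$\frac{1}{h{\left(U{\left(5 \right)} \right)}} = \frac{1}{\left(-6 + \frac{\sqrt{\frac{5 + 5 + 5 \left(2 + 5\right)}{2 + 5}}}{7}\right)^{2}} = \frac{1}{\left(-6 + \frac{\sqrt{\frac{5 + 5 + 5 \cdot 7}{7}}}{7}\right)^{2}} = \frac{1}{\left(-6 + \frac{\sqrt{\frac{5 + 5 + 35}{7}}}{7}\right)^{2}} = \frac{1}{\left(-6 + \frac{\sqrt{\frac{1}{7} \cdot 45}}{7}\right)^{2}} = \frac{1}{\left(-6 + \frac{\sqrt{\frac{45}{7}}}{7}\right)^{2}} = \frac{1}{\left(-6 + \frac{\frac{3}{7} \sqrt{35}}{7}\right)^{2}} = \frac{1}{\left(-6 + \frac{3 \sqrt{35}}{49}\right)^{2}}$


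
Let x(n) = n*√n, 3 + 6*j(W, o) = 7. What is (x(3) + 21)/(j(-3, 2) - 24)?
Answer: -9/10 - 9*√3/70 ≈ -1.1227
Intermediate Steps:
j(W, o) = ⅔ (j(W, o) = -½ + (⅙)*7 = -½ + 7/6 = ⅔)
x(n) = n^(3/2)
(x(3) + 21)/(j(-3, 2) - 24) = (3^(3/2) + 21)/(⅔ - 24) = (3*√3 + 21)/(-70/3) = (21 + 3*√3)*(-3/70) = -9/10 - 9*√3/70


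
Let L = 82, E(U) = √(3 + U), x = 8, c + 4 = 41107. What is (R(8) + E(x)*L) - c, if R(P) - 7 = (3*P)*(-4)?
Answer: -41192 + 82*√11 ≈ -40920.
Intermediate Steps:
c = 41103 (c = -4 + 41107 = 41103)
R(P) = 7 - 12*P (R(P) = 7 + (3*P)*(-4) = 7 - 12*P)
(R(8) + E(x)*L) - c = ((7 - 12*8) + √(3 + 8)*82) - 1*41103 = ((7 - 96) + √11*82) - 41103 = (-89 + 82*√11) - 41103 = -41192 + 82*√11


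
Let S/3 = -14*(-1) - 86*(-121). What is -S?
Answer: -31260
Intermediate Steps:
S = 31260 (S = 3*(-14*(-1) - 86*(-121)) = 3*(14 + 10406) = 3*10420 = 31260)
-S = -1*31260 = -31260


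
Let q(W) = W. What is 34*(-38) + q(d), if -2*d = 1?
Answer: -2585/2 ≈ -1292.5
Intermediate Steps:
d = -1/2 (d = -1/2*1 = -1/2 ≈ -0.50000)
34*(-38) + q(d) = 34*(-38) - 1/2 = -1292 - 1/2 = -2585/2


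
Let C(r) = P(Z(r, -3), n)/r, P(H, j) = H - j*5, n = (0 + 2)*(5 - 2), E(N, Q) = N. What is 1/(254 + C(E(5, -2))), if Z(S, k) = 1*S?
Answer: 1/249 ≈ 0.0040161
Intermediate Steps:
Z(S, k) = S
n = 6 (n = 2*3 = 6)
P(H, j) = H - 5*j
C(r) = (-30 + r)/r (C(r) = (r - 5*6)/r = (r - 30)/r = (-30 + r)/r)
1/(254 + C(E(5, -2))) = 1/(254 + (-30 + 5)/5) = 1/(254 + (1/5)*(-25)) = 1/(254 - 5) = 1/249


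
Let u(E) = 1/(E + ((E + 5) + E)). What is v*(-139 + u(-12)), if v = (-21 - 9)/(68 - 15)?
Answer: 129300/1643 ≈ 78.698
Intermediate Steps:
u(E) = 1/(5 + 3*E) (u(E) = 1/(E + ((5 + E) + E)) = 1/(E + (5 + 2*E)) = 1/(5 + 3*E))
v = -30/53 ≈ -0.56604
v*(-139 + u(-12)) = -30*(-139 + 1/(5 + 3*(-12)))/53 = -30*(-139 + 1/(5 - 36))/53 = -30*(-139 + 1/(-31))/53 = -30*(-139 - 1/31)/53 = -30/53*(-4310/31) = 129300/1643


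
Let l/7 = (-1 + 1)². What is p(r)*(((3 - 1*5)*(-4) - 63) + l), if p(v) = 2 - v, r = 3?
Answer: 55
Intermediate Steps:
l = 0 (l = 7*(-1 + 1)² = 7*0² = 7*0 = 0)
p(r)*(((3 - 1*5)*(-4) - 63) + l) = (2 - 1*3)*(((3 - 1*5)*(-4) - 63) + 0) = (2 - 3)*(((3 - 5)*(-4) - 63) + 0) = -((-2*(-4) - 63) + 0) = -((8 - 63) + 0) = -(-55 + 0) = -1*(-55) = 55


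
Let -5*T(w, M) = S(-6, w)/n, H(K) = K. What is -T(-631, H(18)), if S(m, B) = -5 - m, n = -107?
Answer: -1/535 ≈ -0.0018692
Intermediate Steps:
T(w, M) = 1/535 (T(w, M) = -(-5 - 1*(-6))/(5*(-107)) = -(-5 + 6)*(-1)/(5*107) = -(-1)/(5*107) = -1/5*(-1/107) = 1/535)
-T(-631, H(18)) = -1*1/535 = -1/535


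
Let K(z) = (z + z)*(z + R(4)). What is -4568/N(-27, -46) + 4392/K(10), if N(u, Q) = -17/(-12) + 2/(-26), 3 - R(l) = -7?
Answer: -35515659/10450 ≈ -3398.6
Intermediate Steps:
R(l) = 10 (R(l) = 3 - 1*(-7) = 3 + 7 = 10)
N(u, Q) = 209/156 (N(u, Q) = -17*(-1/12) + 2*(-1/26) = 17/12 - 1/13 = 209/156)
K(z) = 2*z*(10 + z) (K(z) = (z + z)*(z + 10) = (2*z)*(10 + z) = 2*z*(10 + z))
-4568/N(-27, -46) + 4392/K(10) = -4568/209/156 + 4392/((2*10*(10 + 10))) = -4568*156/209 + 4392/((2*10*20)) = -712608/209 + 4392/400 = -712608/209 + 4392*(1/400) = -712608/209 + 549/50 = -35515659/10450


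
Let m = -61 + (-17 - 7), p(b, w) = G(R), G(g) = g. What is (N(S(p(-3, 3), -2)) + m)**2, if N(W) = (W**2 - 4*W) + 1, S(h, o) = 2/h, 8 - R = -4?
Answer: 9284209/1296 ≈ 7163.7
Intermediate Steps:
R = 12 (R = 8 - 1*(-4) = 8 + 4 = 12)
p(b, w) = 12
N(W) = 1 + W**2 - 4*W
m = -85 (m = -61 - 24 = -85)
(N(S(p(-3, 3), -2)) + m)**2 = ((1 + (2/12)**2 - 8/12) - 85)**2 = ((1 + (2*(1/12))**2 - 8/12) - 85)**2 = ((1 + (1/6)**2 - 4*1/6) - 85)**2 = ((1 + 1/36 - 2/3) - 85)**2 = (13/36 - 85)**2 = (-3047/36)**2 = 9284209/1296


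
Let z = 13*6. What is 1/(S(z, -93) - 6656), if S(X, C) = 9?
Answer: -1/6647 ≈ -0.00015044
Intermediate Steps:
z = 78
1/(S(z, -93) - 6656) = 1/(9 - 6656) = 1/(-6647) = -1/6647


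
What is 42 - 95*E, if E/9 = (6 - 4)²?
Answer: -3378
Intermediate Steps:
E = 36 (E = 9*(6 - 4)² = 9*2² = 9*4 = 36)
42 - 95*E = 42 - 95*36 = 42 - 3420 = -3378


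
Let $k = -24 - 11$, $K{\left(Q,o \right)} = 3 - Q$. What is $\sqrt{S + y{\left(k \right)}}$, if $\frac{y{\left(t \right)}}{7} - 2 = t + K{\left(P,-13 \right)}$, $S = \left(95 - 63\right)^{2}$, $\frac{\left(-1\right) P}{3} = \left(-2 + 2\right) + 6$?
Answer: $2 \sqrt{235} \approx 30.659$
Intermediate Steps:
$P = -18$ ($P = - 3 \left(\left(-2 + 2\right) + 6\right) = - 3 \left(0 + 6\right) = \left(-3\right) 6 = -18$)
$k = -35$ ($k = -24 - 11 = -35$)
$S = 1024$ ($S = 32^{2} = 1024$)
$y{\left(t \right)} = 161 + 7 t$ ($y{\left(t \right)} = 14 + 7 \left(t + \left(3 - -18\right)\right) = 14 + 7 \left(t + \left(3 + 18\right)\right) = 14 + 7 \left(t + 21\right) = 14 + 7 \left(21 + t\right) = 14 + \left(147 + 7 t\right) = 161 + 7 t$)
$\sqrt{S + y{\left(k \right)}} = \sqrt{1024 + \left(161 + 7 \left(-35\right)\right)} = \sqrt{1024 + \left(161 - 245\right)} = \sqrt{1024 - 84} = \sqrt{940} = 2 \sqrt{235}$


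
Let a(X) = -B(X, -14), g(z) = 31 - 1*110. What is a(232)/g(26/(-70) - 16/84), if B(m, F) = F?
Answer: -14/79 ≈ -0.17722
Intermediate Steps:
g(z) = -79 (g(z) = 31 - 110 = -79)
a(X) = 14 (a(X) = -1*(-14) = 14)
a(232)/g(26/(-70) - 16/84) = 14/(-79) = 14*(-1/79) = -14/79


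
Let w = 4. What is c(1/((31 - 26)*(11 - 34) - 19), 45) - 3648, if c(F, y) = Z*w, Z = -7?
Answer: -3676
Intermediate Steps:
c(F, y) = -28 (c(F, y) = -7*4 = -28)
c(1/((31 - 26)*(11 - 34) - 19), 45) - 3648 = -28 - 3648 = -3676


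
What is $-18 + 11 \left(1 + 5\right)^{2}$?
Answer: $378$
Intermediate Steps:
$-18 + 11 \left(1 + 5\right)^{2} = -18 + 11 \cdot 6^{2} = -18 + 11 \cdot 36 = -18 + 396 = 378$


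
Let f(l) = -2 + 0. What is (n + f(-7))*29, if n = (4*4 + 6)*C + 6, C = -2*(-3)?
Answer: 3944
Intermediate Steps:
C = 6
n = 138 (n = (4*4 + 6)*6 + 6 = (16 + 6)*6 + 6 = 22*6 + 6 = 132 + 6 = 138)
f(l) = -2
(n + f(-7))*29 = (138 - 2)*29 = 136*29 = 3944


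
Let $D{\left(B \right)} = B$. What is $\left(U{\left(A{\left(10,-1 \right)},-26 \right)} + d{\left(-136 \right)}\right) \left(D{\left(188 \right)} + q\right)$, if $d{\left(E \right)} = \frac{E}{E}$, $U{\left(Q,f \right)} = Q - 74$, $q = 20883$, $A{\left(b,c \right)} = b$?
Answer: $-1327473$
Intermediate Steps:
$U{\left(Q,f \right)} = -74 + Q$
$d{\left(E \right)} = 1$
$\left(U{\left(A{\left(10,-1 \right)},-26 \right)} + d{\left(-136 \right)}\right) \left(D{\left(188 \right)} + q\right) = \left(\left(-74 + 10\right) + 1\right) \left(188 + 20883\right) = \left(-64 + 1\right) 21071 = \left(-63\right) 21071 = -1327473$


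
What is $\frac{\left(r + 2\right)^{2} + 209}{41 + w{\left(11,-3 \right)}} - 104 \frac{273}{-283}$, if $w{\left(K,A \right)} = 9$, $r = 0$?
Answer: $\frac{1479879}{14150} \approx 104.59$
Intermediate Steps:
$\frac{\left(r + 2\right)^{2} + 209}{41 + w{\left(11,-3 \right)}} - 104 \frac{273}{-283} = \frac{\left(0 + 2\right)^{2} + 209}{41 + 9} - 104 \frac{273}{-283} = \frac{2^{2} + 209}{50} - 104 \cdot 273 \left(- \frac{1}{283}\right) = \left(4 + 209\right) \frac{1}{50} - - \frac{28392}{283} = 213 \cdot \frac{1}{50} + \frac{28392}{283} = \frac{213}{50} + \frac{28392}{283} = \frac{1479879}{14150}$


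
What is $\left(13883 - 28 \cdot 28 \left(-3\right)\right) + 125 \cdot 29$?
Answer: $19860$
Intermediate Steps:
$\left(13883 - 28 \cdot 28 \left(-3\right)\right) + 125 \cdot 29 = \left(13883 - 784 \left(-3\right)\right) + 3625 = \left(13883 - -2352\right) + 3625 = \left(13883 + 2352\right) + 3625 = 16235 + 3625 = 19860$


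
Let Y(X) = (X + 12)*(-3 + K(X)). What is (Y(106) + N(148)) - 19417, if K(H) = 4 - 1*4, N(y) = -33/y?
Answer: -2926141/148 ≈ -19771.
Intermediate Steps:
K(H) = 0 (K(H) = 4 - 4 = 0)
Y(X) = -36 - 3*X (Y(X) = (X + 12)*(-3 + 0) = (12 + X)*(-3) = -36 - 3*X)
(Y(106) + N(148)) - 19417 = ((-36 - 3*106) - 33/148) - 19417 = ((-36 - 318) - 33*1/148) - 19417 = (-354 - 33/148) - 19417 = -52425/148 - 19417 = -2926141/148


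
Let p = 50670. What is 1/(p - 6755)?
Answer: 1/43915 ≈ 2.2771e-5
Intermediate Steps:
1/(p - 6755) = 1/(50670 - 6755) = 1/43915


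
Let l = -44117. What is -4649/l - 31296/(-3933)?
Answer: 466323383/57837387 ≈ 8.0627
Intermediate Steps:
-4649/l - 31296/(-3933) = -4649/(-44117) - 31296/(-3933) = -4649*(-1/44117) - 31296*(-1/3933) = 4649/44117 + 10432/1311 = 466323383/57837387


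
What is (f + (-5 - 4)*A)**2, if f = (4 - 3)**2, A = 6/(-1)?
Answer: 3025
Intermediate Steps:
A = -6 (A = 6*(-1) = -6)
f = 1 (f = 1**2 = 1)
(f + (-5 - 4)*A)**2 = (1 + (-5 - 4)*(-6))**2 = (1 - 9*(-6))**2 = (1 + 54)**2 = 55**2 = 3025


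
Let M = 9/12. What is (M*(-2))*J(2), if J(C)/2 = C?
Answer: -6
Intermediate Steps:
M = 3/4 (M = 9*(1/12) = 3/4 ≈ 0.75000)
J(C) = 2*C
(M*(-2))*J(2) = ((3/4)*(-2))*(2*2) = -3/2*4 = -6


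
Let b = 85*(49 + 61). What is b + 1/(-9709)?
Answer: 90779149/9709 ≈ 9350.0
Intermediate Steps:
b = 9350 (b = 85*110 = 9350)
b + 1/(-9709) = 9350 + 1/(-9709) = 9350 - 1/9709 = 90779149/9709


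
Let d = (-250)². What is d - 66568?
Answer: -4068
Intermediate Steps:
d = 62500
d - 66568 = 62500 - 66568 = -4068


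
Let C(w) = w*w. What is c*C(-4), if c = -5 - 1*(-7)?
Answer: 32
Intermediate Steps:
C(w) = w²
c = 2 (c = -5 + 7 = 2)
c*C(-4) = 2*(-4)² = 2*16 = 32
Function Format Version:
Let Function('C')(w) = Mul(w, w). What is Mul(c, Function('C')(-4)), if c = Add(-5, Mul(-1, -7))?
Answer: 32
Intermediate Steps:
Function('C')(w) = Pow(w, 2)
c = 2 (c = Add(-5, 7) = 2)
Mul(c, Function('C')(-4)) = Mul(2, Pow(-4, 2)) = Mul(2, 16) = 32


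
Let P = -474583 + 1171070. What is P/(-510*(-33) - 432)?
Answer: 696487/16398 ≈ 42.474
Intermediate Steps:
P = 696487
P/(-510*(-33) - 432) = 696487/(-510*(-33) - 432) = 696487/(16830 - 432) = 696487/16398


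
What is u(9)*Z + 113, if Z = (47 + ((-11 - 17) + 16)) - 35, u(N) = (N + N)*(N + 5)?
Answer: 113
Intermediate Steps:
u(N) = 2*N*(5 + N) (u(N) = (2*N)*(5 + N) = 2*N*(5 + N))
Z = 0 (Z = (47 + (-28 + 16)) - 35 = (47 - 12) - 35 = 35 - 35 = 0)
u(9)*Z + 113 = (2*9*(5 + 9))*0 + 113 = (2*9*14)*0 + 113 = 252*0 + 113 = 0 + 113 = 113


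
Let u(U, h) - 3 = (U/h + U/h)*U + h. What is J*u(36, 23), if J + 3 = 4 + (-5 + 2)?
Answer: -6380/23 ≈ -277.39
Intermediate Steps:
u(U, h) = 3 + h + 2*U**2/h (u(U, h) = 3 + ((U/h + U/h)*U + h) = 3 + ((2*U/h)*U + h) = 3 + (2*U**2/h + h) = 3 + (h + 2*U**2/h) = 3 + h + 2*U**2/h)
J = -2 (J = -3 + (4 + (-5 + 2)) = -3 + (4 - 3) = -3 + 1 = -2)
J*u(36, 23) = -2*(3 + 23 + 2*36**2/23) = -2*(3 + 23 + 2*1296*(1/23)) = -2*(3 + 23 + 2592/23) = -2*3190/23 = -6380/23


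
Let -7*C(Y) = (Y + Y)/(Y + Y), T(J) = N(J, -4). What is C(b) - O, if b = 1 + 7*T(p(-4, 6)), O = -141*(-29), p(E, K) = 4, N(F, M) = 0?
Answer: -28624/7 ≈ -4089.1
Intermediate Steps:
T(J) = 0
O = 4089
b = 1 (b = 1 + 7*0 = 1 + 0 = 1)
C(Y) = -⅐ (C(Y) = -(Y + Y)/(7*(Y + Y)) = -2*Y/(7*(2*Y)) = -2*Y*1/(2*Y)/7 = -⅐*1 = -⅐)
C(b) - O = -⅐ - 1*4089 = -⅐ - 4089 = -28624/7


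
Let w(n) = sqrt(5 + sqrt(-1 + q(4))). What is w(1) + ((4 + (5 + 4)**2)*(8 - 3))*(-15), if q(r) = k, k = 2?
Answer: -6375 + sqrt(6) ≈ -6372.5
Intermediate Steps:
q(r) = 2
w(n) = sqrt(6) (w(n) = sqrt(5 + sqrt(-1 + 2)) = sqrt(5 + sqrt(1)) = sqrt(5 + 1) = sqrt(6))
w(1) + ((4 + (5 + 4)**2)*(8 - 3))*(-15) = sqrt(6) + ((4 + (5 + 4)**2)*(8 - 3))*(-15) = sqrt(6) + ((4 + 9**2)*5)*(-15) = sqrt(6) + ((4 + 81)*5)*(-15) = sqrt(6) + (85*5)*(-15) = sqrt(6) + 425*(-15) = sqrt(6) - 6375 = -6375 + sqrt(6)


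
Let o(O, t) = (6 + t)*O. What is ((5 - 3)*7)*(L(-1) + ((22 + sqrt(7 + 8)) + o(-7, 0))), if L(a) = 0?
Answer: -280 + 14*sqrt(15) ≈ -225.78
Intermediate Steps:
o(O, t) = O*(6 + t)
((5 - 3)*7)*(L(-1) + ((22 + sqrt(7 + 8)) + o(-7, 0))) = ((5 - 3)*7)*(0 + ((22 + sqrt(7 + 8)) - 7*(6 + 0))) = (2*7)*(0 + ((22 + sqrt(15)) - 7*6)) = 14*(0 + ((22 + sqrt(15)) - 42)) = 14*(0 + (-20 + sqrt(15))) = 14*(-20 + sqrt(15)) = -280 + 14*sqrt(15)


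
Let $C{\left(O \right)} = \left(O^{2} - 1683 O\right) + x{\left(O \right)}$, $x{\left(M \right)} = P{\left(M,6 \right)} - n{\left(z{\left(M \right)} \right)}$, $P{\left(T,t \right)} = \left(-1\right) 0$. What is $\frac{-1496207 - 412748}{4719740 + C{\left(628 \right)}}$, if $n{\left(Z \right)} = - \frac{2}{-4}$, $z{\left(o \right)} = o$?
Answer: $- \frac{3817910}{8114399} \approx -0.47051$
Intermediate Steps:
$P{\left(T,t \right)} = 0$
$n{\left(Z \right)} = \frac{1}{2}$ ($n{\left(Z \right)} = \left(-2\right) \left(- \frac{1}{4}\right) = \frac{1}{2}$)
$x{\left(M \right)} = - \frac{1}{2}$ ($x{\left(M \right)} = 0 - \frac{1}{2} = - \frac{1}{2}$)
$C{\left(O \right)} = - \frac{1}{2} + O^{2} - 1683 O$ ($C{\left(O \right)} = \left(O^{2} - 1683 O\right) - \frac{1}{2} = - \frac{1}{2} + O^{2} - 1683 O$)
$\frac{-1496207 - 412748}{4719740 + C{\left(628 \right)}} = \frac{-1496207 - 412748}{4719740 - \left(\frac{2113849}{2} - 394384\right)} = - \frac{1908955}{4719740 - \frac{1325081}{2}} = - \frac{1908955}{\frac{8114399}{2}} = \left(-1908955\right) \frac{2}{8114399} = - \frac{3817910}{8114399}$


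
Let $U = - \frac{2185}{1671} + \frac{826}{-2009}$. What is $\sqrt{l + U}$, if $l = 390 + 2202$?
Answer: $\frac{\sqrt{595749402051447}}{479577} \approx 50.895$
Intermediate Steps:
$U = - \frac{824273}{479577}$ ($U = \left(-2185\right) \frac{1}{1671} + 826 \left(- \frac{1}{2009}\right) = - \frac{2185}{1671} - \frac{118}{287} = - \frac{824273}{479577} \approx -1.7188$)
$l = 2592$
$\sqrt{l + U} = \sqrt{2592 - \frac{824273}{479577}} = \sqrt{\frac{1242239311}{479577}} = \frac{\sqrt{595749402051447}}{479577}$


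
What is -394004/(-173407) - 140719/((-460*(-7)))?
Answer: -1779458981/42951580 ≈ -41.429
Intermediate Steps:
-394004/(-173407) - 140719/((-460*(-7))) = -394004*(-1/173407) - 140719/3220 = 30308/13339 - 140719*1/3220 = 30308/13339 - 140719/3220 = -1779458981/42951580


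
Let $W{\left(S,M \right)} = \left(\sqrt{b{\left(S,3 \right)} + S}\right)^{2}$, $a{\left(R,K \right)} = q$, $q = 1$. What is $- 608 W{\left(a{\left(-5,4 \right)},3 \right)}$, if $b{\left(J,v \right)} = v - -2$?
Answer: $-3648$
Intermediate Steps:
$b{\left(J,v \right)} = 2 + v$ ($b{\left(J,v \right)} = v + 2 = 2 + v$)
$a{\left(R,K \right)} = 1$
$W{\left(S,M \right)} = 5 + S$ ($W{\left(S,M \right)} = \left(\sqrt{\left(2 + 3\right) + S}\right)^{2} = \left(\sqrt{5 + S}\right)^{2} = 5 + S$)
$- 608 W{\left(a{\left(-5,4 \right)},3 \right)} = - 608 \left(5 + 1\right) = \left(-608\right) 6 = -3648$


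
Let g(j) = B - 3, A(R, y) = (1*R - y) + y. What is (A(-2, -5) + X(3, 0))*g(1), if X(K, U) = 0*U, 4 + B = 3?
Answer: 8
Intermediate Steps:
B = -1 (B = -4 + 3 = -1)
X(K, U) = 0
A(R, y) = R (A(R, y) = (R - y) + y = R)
g(j) = -4 (g(j) = -1 - 3 = -4)
(A(-2, -5) + X(3, 0))*g(1) = (-2 + 0)*(-4) = -2*(-4) = 8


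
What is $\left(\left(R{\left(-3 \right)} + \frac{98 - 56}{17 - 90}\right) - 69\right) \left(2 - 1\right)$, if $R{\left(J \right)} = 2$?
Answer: $- \frac{4933}{73} \approx -67.575$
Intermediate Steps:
$\left(\left(R{\left(-3 \right)} + \frac{98 - 56}{17 - 90}\right) - 69\right) \left(2 - 1\right) = \left(\left(2 + \frac{98 - 56}{17 - 90}\right) - 69\right) \left(2 - 1\right) = \left(\left(2 + \frac{42}{-73}\right) - 69\right) \left(2 - 1\right) = \left(\left(2 + 42 \left(- \frac{1}{73}\right)\right) - 69\right) 1 = \left(\left(2 - \frac{42}{73}\right) - 69\right) 1 = \left(\frac{104}{73} - 69\right) 1 = \left(- \frac{4933}{73}\right) 1 = - \frac{4933}{73}$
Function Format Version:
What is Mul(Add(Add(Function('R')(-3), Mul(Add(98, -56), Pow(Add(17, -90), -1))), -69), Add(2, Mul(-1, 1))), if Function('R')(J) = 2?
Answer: Rational(-4933, 73) ≈ -67.575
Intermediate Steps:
Mul(Add(Add(Function('R')(-3), Mul(Add(98, -56), Pow(Add(17, -90), -1))), -69), Add(2, Mul(-1, 1))) = Mul(Add(Add(2, Mul(Add(98, -56), Pow(Add(17, -90), -1))), -69), Add(2, Mul(-1, 1))) = Mul(Add(Add(2, Mul(42, Pow(-73, -1))), -69), Add(2, -1)) = Mul(Add(Add(2, Mul(42, Rational(-1, 73))), -69), 1) = Mul(Add(Add(2, Rational(-42, 73)), -69), 1) = Mul(Add(Rational(104, 73), -69), 1) = Mul(Rational(-4933, 73), 1) = Rational(-4933, 73)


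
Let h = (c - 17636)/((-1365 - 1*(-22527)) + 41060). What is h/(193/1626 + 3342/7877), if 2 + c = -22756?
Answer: -258683216394/216356876183 ≈ -1.1956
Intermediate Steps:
c = -22758 (c = -2 - 22756 = -22758)
h = -20197/31111 (h = (-22758 - 17636)/((-1365 - 1*(-22527)) + 41060) = -40394/((-1365 + 22527) + 41060) = -40394/(21162 + 41060) = -40394/62222 = -40394*1/62222 = -20197/31111 ≈ -0.64919)
h/(193/1626 + 3342/7877) = -20197/(31111*(193/1626 + 3342/7877)) = -20197/(31111*6954353/12808002) = -20197/31111*12808002/6954353 = -258683216394/216356876183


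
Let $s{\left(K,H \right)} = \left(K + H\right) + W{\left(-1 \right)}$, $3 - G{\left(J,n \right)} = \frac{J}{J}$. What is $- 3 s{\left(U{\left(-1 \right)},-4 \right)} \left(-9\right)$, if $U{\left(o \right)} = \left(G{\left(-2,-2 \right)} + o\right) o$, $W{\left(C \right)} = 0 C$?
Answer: $-135$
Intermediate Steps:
$W{\left(C \right)} = 0$
$G{\left(J,n \right)} = 2$ ($G{\left(J,n \right)} = 3 - \frac{J}{J} = 3 - 1 = 2$)
$U{\left(o \right)} = o \left(2 + o\right)$ ($U{\left(o \right)} = \left(2 + o\right) o = o \left(2 + o\right)$)
$s{\left(K,H \right)} = H + K$ ($s{\left(K,H \right)} = \left(K + H\right) + 0 = \left(H + K\right) + 0 = H + K$)
$- 3 s{\left(U{\left(-1 \right)},-4 \right)} \left(-9\right) = - 3 \left(-4 - \left(2 - 1\right)\right) \left(-9\right) = - 3 \left(-4 - 1\right) \left(-9\right) = \left(-3\right) \left(-5\right) \left(-9\right) = 15 \left(-9\right) = -135$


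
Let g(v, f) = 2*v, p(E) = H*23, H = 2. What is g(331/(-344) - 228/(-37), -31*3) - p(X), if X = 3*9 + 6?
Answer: -226559/6364 ≈ -35.600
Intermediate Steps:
X = 33 (X = 27 + 6 = 33)
p(E) = 46 (p(E) = 2*23 = 46)
g(331/(-344) - 228/(-37), -31*3) - p(X) = 2*(331/(-344) - 228/(-37)) - 1*46 = 2*(331*(-1/344) - 228*(-1/37)) - 46 = 2*(-331/344 + 228/37) - 46 = 2*(66185/12728) - 46 = 66185/6364 - 46 = -226559/6364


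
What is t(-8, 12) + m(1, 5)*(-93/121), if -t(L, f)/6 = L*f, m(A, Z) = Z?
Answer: 69231/121 ≈ 572.16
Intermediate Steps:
t(L, f) = -6*L*f
t(-8, 12) + m(1, 5)*(-93/121) = -6*(-8)*12 + 5*(-93/121) = 576 + 5*(-93*1/121) = 576 + 5*(-93/121) = 576 - 465/121 = 69231/121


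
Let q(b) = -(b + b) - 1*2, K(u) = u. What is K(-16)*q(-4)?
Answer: -96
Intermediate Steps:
q(b) = -2 - 2*b (q(b) = -2*b - 2 = -2 - 2*b)
K(-16)*q(-4) = -16*(-2 - 2*(-4)) = -16*(-2 + 8) = -16*6 = -96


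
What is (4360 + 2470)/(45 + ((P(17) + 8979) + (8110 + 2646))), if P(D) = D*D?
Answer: 6830/20069 ≈ 0.34033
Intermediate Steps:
P(D) = D²
(4360 + 2470)/(45 + ((P(17) + 8979) + (8110 + 2646))) = (4360 + 2470)/(45 + ((17² + 8979) + (8110 + 2646))) = 6830/(45 + ((289 + 8979) + 10756)) = 6830/(45 + (9268 + 10756)) = 6830/(45 + 20024) = 6830/20069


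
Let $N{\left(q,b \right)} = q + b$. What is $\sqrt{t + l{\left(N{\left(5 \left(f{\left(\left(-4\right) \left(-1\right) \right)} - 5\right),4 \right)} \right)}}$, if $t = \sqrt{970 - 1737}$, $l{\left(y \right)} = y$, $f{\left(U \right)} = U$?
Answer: $\sqrt{-1 + i \sqrt{767}} \approx 3.6546 + 3.789 i$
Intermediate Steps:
$N{\left(q,b \right)} = b + q$
$t = i \sqrt{767}$ ($t = \sqrt{-767} = i \sqrt{767} \approx 27.695 i$)
$\sqrt{t + l{\left(N{\left(5 \left(f{\left(\left(-4\right) \left(-1\right) \right)} - 5\right),4 \right)} \right)}} = \sqrt{i \sqrt{767} + \left(4 + 5 \left(\left(-4\right) \left(-1\right) - 5\right)\right)} = \sqrt{i \sqrt{767} + \left(4 + 5 \left(4 - 5\right)\right)} = \sqrt{i \sqrt{767} + \left(4 + 5 \left(-1\right)\right)} = \sqrt{i \sqrt{767} + \left(4 - 5\right)} = \sqrt{i \sqrt{767} - 1} = \sqrt{-1 + i \sqrt{767}}$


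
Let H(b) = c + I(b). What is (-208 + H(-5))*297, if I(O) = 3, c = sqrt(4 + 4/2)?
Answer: -60885 + 297*sqrt(6) ≈ -60158.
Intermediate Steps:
c = sqrt(6) (c = sqrt(4 + 4*(1/2)) = sqrt(4 + 2) = sqrt(6) ≈ 2.4495)
H(b) = 3 + sqrt(6) (H(b) = sqrt(6) + 3 = 3 + sqrt(6))
(-208 + H(-5))*297 = (-208 + (3 + sqrt(6)))*297 = (-205 + sqrt(6))*297 = -60885 + 297*sqrt(6)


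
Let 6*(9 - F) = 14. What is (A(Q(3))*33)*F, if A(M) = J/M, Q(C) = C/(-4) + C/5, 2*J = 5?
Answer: -11000/3 ≈ -3666.7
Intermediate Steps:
J = 5/2 (J = (½)*5 = 5/2 ≈ 2.5000)
F = 20/3 (F = 9 - ⅙*14 = 9 - 7/3 = 20/3 ≈ 6.6667)
Q(C) = -C/20 (Q(C) = C*(-¼) + C*(⅕) = -C/4 + C/5 = -C/20)
A(M) = 5/(2*M)
(A(Q(3))*33)*F = ((5/(2*((-1/20*3))))*33)*(20/3) = ((5/(2*(-3/20)))*33)*(20/3) = (((5/2)*(-20/3))*33)*(20/3) = -50/3*33*(20/3) = -550*20/3 = -11000/3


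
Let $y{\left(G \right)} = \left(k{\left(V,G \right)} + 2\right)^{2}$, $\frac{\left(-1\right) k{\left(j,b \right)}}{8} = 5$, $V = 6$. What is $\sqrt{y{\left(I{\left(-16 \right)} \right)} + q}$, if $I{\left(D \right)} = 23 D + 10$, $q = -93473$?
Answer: $i \sqrt{92029} \approx 303.36 i$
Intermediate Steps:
$k{\left(j,b \right)} = -40$ ($k{\left(j,b \right)} = \left(-8\right) 5 = -40$)
$I{\left(D \right)} = 10 + 23 D$
$y{\left(G \right)} = 1444$ ($y{\left(G \right)} = \left(-40 + 2\right)^{2} = \left(-38\right)^{2} = 1444$)
$\sqrt{y{\left(I{\left(-16 \right)} \right)} + q} = \sqrt{1444 - 93473} = \sqrt{-92029} = i \sqrt{92029}$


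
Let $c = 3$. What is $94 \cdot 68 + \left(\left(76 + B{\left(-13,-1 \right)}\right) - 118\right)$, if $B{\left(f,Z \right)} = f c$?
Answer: $6311$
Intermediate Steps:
$B{\left(f,Z \right)} = 3 f$ ($B{\left(f,Z \right)} = f 3 = 3 f$)
$94 \cdot 68 + \left(\left(76 + B{\left(-13,-1 \right)}\right) - 118\right) = 94 \cdot 68 + \left(\left(76 + 3 \left(-13\right)\right) - 118\right) = 6392 + \left(\left(76 - 39\right) - 118\right) = 6392 + \left(37 - 118\right) = 6392 - 81 = 6311$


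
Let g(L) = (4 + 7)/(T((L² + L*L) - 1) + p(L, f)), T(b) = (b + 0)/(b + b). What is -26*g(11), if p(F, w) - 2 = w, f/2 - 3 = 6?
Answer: -572/41 ≈ -13.951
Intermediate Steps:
f = 18 (f = 6 + 2*6 = 6 + 12 = 18)
p(F, w) = 2 + w
T(b) = ½ (T(b) = b/((2*b)) = b*(1/(2*b)) = ½)
g(L) = 22/41 (g(L) = (4 + 7)/(½ + (2 + 18)) = 11/(½ + 20) = 11/(41/2) = 11*(2/41) = 22/41)
-26*g(11) = -26*22/41 = -572/41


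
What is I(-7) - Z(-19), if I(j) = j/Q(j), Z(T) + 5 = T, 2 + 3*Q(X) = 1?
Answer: 45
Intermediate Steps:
Q(X) = -⅓ (Q(X) = -⅔ + (⅓)*1 = -⅔ + ⅓ = -⅓)
Z(T) = -5 + T
I(j) = -3*j (I(j) = j/(-⅓) = j*(-3) = -3*j)
I(-7) - Z(-19) = -3*(-7) - (-5 - 19) = 21 - 1*(-24) = 21 + 24 = 45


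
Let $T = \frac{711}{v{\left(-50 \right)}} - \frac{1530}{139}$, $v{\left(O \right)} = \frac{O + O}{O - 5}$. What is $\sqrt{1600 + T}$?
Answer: $\frac{\sqrt{3825640705}}{1390} \approx 44.498$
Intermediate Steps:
$v{\left(O \right)} = \frac{2 O}{-5 + O}$
$T = \frac{1056519}{2780}$ ($T = \frac{711}{2 \left(-50\right) \frac{1}{-5 - 50}} - \frac{1530}{139} = \frac{711}{2 \left(-50\right) \frac{1}{-55}} - \frac{1530}{139} = \frac{711}{2 \left(-50\right) \left(- \frac{1}{55}\right)} - \frac{1530}{139} = \frac{711}{\frac{20}{11}} - \frac{1530}{139} = 711 \cdot \frac{11}{20} - \frac{1530}{139} = \frac{7821}{20} - \frac{1530}{139} = \frac{1056519}{2780} \approx 380.04$)
$\sqrt{1600 + T} = \sqrt{1600 + \frac{1056519}{2780}} = \sqrt{\frac{5504519}{2780}} = \frac{\sqrt{3825640705}}{1390}$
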